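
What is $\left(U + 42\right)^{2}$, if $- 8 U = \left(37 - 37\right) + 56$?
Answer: $1225$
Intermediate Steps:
$U = -7$ ($U = - \frac{\left(37 - 37\right) + 56}{8} = - \frac{0 + 56}{8} = \left(- \frac{1}{8}\right) 56 = -7$)
$\left(U + 42\right)^{2} = \left(-7 + 42\right)^{2} = 35^{2} = 1225$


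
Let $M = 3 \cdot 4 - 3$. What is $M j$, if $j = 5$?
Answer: $45$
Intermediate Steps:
$M = 9$ ($M = 12 - 3 = 9$)
$M j = 9 \cdot 5 = 45$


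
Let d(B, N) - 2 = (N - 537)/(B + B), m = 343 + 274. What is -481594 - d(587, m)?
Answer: -282696892/587 ≈ -4.8160e+5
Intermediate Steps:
m = 617
d(B, N) = 2 + (-537 + N)/(2*B) (d(B, N) = 2 + (N - 537)/(B + B) = 2 + (-537 + N)/((2*B)) = 2 + (-537 + N)*(1/(2*B)) = 2 + (-537 + N)/(2*B))
-481594 - d(587, m) = -481594 - (-537 + 617 + 4*587)/(2*587) = -481594 - (-537 + 617 + 2348)/(2*587) = -481594 - 2428/(2*587) = -481594 - 1*1214/587 = -481594 - 1214/587 = -282696892/587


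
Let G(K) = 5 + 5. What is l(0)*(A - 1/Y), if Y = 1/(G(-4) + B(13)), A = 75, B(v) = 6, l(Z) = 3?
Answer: 177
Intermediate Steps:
G(K) = 10
Y = 1/16 (Y = 1/(10 + 6) = 1/16 ≈ 0.062500)
l(0)*(A - 1/Y) = 3*(75 - 1/1/16) = 3*(75 - 1*16) = 3*(75 - 16) = 3*59 = 177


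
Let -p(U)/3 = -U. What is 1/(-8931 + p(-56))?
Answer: -1/9099 ≈ -0.00010990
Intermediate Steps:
p(U) = 3*U (p(U) = -(-3)*U = 3*U)
1/(-8931 + p(-56)) = 1/(-8931 + 3*(-56)) = 1/(-8931 - 168) = 1/(-9099) = -1/9099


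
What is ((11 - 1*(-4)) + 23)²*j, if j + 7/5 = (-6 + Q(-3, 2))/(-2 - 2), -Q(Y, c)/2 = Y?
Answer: -10108/5 ≈ -2021.6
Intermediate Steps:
Q(Y, c) = -2*Y
j = -7/5 (j = -7/5 + (-6 - 2*(-3))/(-2 - 2) = -7/5 + (-6 + 6)/(-4) = -7/5 + 0*(-¼) = -7/5 + 0 = -7/5 ≈ -1.4000)
((11 - 1*(-4)) + 23)²*j = ((11 - 1*(-4)) + 23)²*(-7/5) = ((11 + 4) + 23)²*(-7/5) = (15 + 23)²*(-7/5) = 38²*(-7/5) = 1444*(-7/5) = -10108/5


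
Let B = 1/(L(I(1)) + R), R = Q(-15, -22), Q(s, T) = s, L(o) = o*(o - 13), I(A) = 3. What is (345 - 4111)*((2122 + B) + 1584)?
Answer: -628052054/45 ≈ -1.3957e+7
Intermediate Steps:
L(o) = o*(-13 + o)
R = -15
B = -1/45 (B = 1/(3*(-13 + 3) - 15) = 1/(3*(-10) - 15) = 1/(-30 - 15) = 1/(-45) = -1/45 ≈ -0.022222)
(345 - 4111)*((2122 + B) + 1584) = (345 - 4111)*((2122 - 1/45) + 1584) = -3766*(95489/45 + 1584) = -3766*166769/45 = -628052054/45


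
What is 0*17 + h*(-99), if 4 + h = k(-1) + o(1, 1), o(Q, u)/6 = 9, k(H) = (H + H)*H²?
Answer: -4752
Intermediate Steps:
k(H) = 2*H³ (k(H) = (2*H)*H² = 2*H³)
o(Q, u) = 54 (o(Q, u) = 6*9 = 54)
h = 48 (h = -4 + (2*(-1)³ + 54) = -4 + (2*(-1) + 54) = -4 + (-2 + 54) = -4 + 52 = 48)
0*17 + h*(-99) = 0*17 + 48*(-99) = 0 - 4752 = -4752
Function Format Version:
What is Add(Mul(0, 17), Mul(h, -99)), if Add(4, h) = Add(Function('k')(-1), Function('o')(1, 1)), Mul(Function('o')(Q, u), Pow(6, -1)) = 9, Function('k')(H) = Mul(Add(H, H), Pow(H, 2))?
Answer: -4752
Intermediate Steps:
Function('k')(H) = Mul(2, Pow(H, 3)) (Function('k')(H) = Mul(Mul(2, H), Pow(H, 2)) = Mul(2, Pow(H, 3)))
Function('o')(Q, u) = 54 (Function('o')(Q, u) = Mul(6, 9) = 54)
h = 48 (h = Add(-4, Add(Mul(2, Pow(-1, 3)), 54)) = Add(-4, Add(Mul(2, -1), 54)) = Add(-4, Add(-2, 54)) = Add(-4, 52) = 48)
Add(Mul(0, 17), Mul(h, -99)) = Add(Mul(0, 17), Mul(48, -99)) = Add(0, -4752) = -4752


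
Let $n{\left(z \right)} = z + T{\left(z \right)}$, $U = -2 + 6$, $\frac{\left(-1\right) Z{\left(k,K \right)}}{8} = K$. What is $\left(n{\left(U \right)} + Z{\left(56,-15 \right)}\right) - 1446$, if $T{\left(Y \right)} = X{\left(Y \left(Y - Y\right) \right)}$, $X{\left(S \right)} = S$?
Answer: $-1322$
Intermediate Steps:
$Z{\left(k,K \right)} = - 8 K$
$U = 4$
$T{\left(Y \right)} = 0$ ($T{\left(Y \right)} = Y \left(Y - Y\right) = Y 0 = 0$)
$n{\left(z \right)} = z$ ($n{\left(z \right)} = z + 0 = z$)
$\left(n{\left(U \right)} + Z{\left(56,-15 \right)}\right) - 1446 = \left(4 - -120\right) - 1446 = \left(4 + 120\right) - 1446 = 124 - 1446 = -1322$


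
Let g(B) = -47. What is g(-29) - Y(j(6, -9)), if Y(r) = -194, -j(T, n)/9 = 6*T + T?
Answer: 147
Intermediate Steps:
j(T, n) = -63*T (j(T, n) = -9*(6*T + T) = -63*T)
g(-29) - Y(j(6, -9)) = -47 - 1*(-194) = -47 + 194 = 147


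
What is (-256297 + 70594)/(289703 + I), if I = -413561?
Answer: 8843/5898 ≈ 1.4993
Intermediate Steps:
(-256297 + 70594)/(289703 + I) = (-256297 + 70594)/(289703 - 413561) = -185703/(-123858) = -185703*(-1/123858) = 8843/5898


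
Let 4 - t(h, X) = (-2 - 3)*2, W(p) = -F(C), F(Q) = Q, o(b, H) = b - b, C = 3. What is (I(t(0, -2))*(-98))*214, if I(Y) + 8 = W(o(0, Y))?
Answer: 230692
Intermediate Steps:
o(b, H) = 0
W(p) = -3 (W(p) = -1*3 = -3)
t(h, X) = 14 (t(h, X) = 4 - (-2 - 3)*2 = 4 - (-5)*2 = 4 - 1*(-10) = 4 + 10 = 14)
I(Y) = -11 (I(Y) = -8 - 3 = -11)
(I(t(0, -2))*(-98))*214 = -11*(-98)*214 = 1078*214 = 230692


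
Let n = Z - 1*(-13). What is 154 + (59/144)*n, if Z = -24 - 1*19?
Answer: 3401/24 ≈ 141.71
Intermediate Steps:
Z = -43 (Z = -24 - 19 = -43)
n = -30 (n = -43 - 1*(-13) = -43 + 13 = -30)
154 + (59/144)*n = 154 + (59/144)*(-30) = 154 - 295/24 = 3401/24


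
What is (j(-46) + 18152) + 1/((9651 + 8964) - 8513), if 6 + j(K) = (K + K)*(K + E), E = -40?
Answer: 263237917/10102 ≈ 26058.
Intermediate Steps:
j(K) = -6 + 2*K*(-40 + K) (j(K) = -6 + (K + K)*(K - 40) = -6 + (2*K)*(-40 + K) = -6 + 2*K*(-40 + K))
(j(-46) + 18152) + 1/((9651 + 8964) - 8513) = ((-6 - 80*(-46) + 2*(-46)²) + 18152) + 1/((9651 + 8964) - 8513) = ((-6 + 3680 + 2*2116) + 18152) + 1/(18615 - 8513) = ((-6 + 3680 + 4232) + 18152) + 1/10102 = (7906 + 18152) + 1/10102 = 26058 + 1/10102 = 263237917/10102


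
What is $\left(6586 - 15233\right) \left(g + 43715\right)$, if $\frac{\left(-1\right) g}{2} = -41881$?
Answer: $-1102293619$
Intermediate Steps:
$g = 83762$ ($g = \left(-2\right) \left(-41881\right) = 83762$)
$\left(6586 - 15233\right) \left(g + 43715\right) = \left(6586 - 15233\right) \left(83762 + 43715\right) = \left(-8647\right) 127477 = -1102293619$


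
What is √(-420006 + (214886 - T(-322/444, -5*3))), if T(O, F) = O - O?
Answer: 8*I*√3205 ≈ 452.9*I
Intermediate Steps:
T(O, F) = 0
√(-420006 + (214886 - T(-322/444, -5*3))) = √(-420006 + (214886 - 1*0)) = √(-420006 + (214886 + 0)) = √(-420006 + 214886) = √(-205120) = 8*I*√3205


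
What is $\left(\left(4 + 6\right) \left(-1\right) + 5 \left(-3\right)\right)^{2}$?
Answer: $625$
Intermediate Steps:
$\left(\left(4 + 6\right) \left(-1\right) + 5 \left(-3\right)\right)^{2} = \left(10 \left(-1\right) - 15\right)^{2} = \left(-10 - 15\right)^{2} = \left(-25\right)^{2} = 625$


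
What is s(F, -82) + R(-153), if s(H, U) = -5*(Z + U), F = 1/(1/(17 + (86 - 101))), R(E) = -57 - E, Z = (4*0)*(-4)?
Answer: 506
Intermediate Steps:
Z = 0 (Z = 0*(-4) = 0)
F = 2 (F = 1/(1/(17 - 15)) = 1/(1/2) = 2)
s(H, U) = -5*U (s(H, U) = -5*(0 + U) = -5*U)
s(F, -82) + R(-153) = -5*(-82) + (-57 - 1*(-153)) = 410 + (-57 + 153) = 410 + 96 = 506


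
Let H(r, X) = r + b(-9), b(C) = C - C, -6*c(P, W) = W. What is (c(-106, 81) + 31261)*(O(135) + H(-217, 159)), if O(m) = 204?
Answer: -812435/2 ≈ -4.0622e+5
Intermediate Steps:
c(P, W) = -W/6
b(C) = 0
H(r, X) = r (H(r, X) = r + 0 = r)
(c(-106, 81) + 31261)*(O(135) + H(-217, 159)) = (-1/6*81 + 31261)*(204 - 217) = (-27/2 + 31261)*(-13) = (62495/2)*(-13) = -812435/2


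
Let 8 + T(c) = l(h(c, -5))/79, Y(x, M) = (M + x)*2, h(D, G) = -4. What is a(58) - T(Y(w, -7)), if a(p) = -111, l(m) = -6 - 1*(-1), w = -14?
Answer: -8132/79 ≈ -102.94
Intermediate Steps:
l(m) = -5 (l(m) = -6 + 1 = -5)
Y(x, M) = 2*M + 2*x
T(c) = -637/79 (T(c) = -8 - 5/79 = -637/79)
a(58) - T(Y(w, -7)) = -111 - 1*(-637/79) = -111 + 637/79 = -8132/79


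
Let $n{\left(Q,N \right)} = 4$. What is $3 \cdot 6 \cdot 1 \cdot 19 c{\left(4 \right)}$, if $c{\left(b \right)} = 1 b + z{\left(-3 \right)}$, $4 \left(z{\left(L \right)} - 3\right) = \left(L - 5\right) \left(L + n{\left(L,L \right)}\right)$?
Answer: $1710$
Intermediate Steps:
$z{\left(L \right)} = 3 + \frac{\left(-5 + L\right) \left(4 + L\right)}{4}$ ($z{\left(L \right)} = 3 + \frac{\left(L - 5\right) \left(L + 4\right)}{4} = 3 + \frac{\left(-5 + L\right) \left(4 + L\right)}{4}$)
$c{\left(b \right)} = 1 + b$ ($c{\left(b \right)} = 1 b - \left(\frac{5}{4} - \frac{9}{4}\right) = b + \left(-2 + \frac{3}{4} + \frac{1}{4} \cdot 9\right) = b + \left(-2 + \frac{3}{4} + \frac{9}{4}\right) = b + 1 = 1 + b$)
$3 \cdot 6 \cdot 1 \cdot 19 c{\left(4 \right)} = 3 \cdot 6 \cdot 1 \cdot 19 \left(1 + 4\right) = 18 \cdot 1 \cdot 19 \cdot 5 = 18 \cdot 19 \cdot 5 = 342 \cdot 5 = 1710$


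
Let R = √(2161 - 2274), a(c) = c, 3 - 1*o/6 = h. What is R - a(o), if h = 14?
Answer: 66 + I*√113 ≈ 66.0 + 10.63*I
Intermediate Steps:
o = -66 (o = 18 - 6*14 = 18 - 84 = -66)
R = I*√113 (R = √(-113) = I*√113 ≈ 10.63*I)
R - a(o) = I*√113 - 1*(-66) = I*√113 + 66 = 66 + I*√113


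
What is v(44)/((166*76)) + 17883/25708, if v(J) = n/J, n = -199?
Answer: 2480452235/3567653408 ≈ 0.69526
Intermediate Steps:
v(J) = -199/J
v(44)/((166*76)) + 17883/25708 = (-199/44)/((166*76)) + 17883/25708 = -199*1/44/12616 + 17883*(1/25708) = -199/44*1/12616 + 17883/25708 = -199/555104 + 17883/25708 = 2480452235/3567653408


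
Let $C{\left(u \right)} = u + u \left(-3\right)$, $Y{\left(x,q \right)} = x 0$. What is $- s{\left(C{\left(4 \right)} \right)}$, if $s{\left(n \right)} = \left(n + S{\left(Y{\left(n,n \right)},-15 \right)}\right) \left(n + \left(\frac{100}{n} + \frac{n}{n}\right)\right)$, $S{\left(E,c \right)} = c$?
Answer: $- \frac{897}{2} \approx -448.5$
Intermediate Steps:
$Y{\left(x,q \right)} = 0$
$C{\left(u \right)} = - 2 u$ ($C{\left(u \right)} = u - 3 u = - 2 u$)
$s{\left(n \right)} = \left(-15 + n\right) \left(1 + n + \frac{100}{n}\right)$ ($s{\left(n \right)} = \left(n - 15\right) \left(n + \left(\frac{100}{n} + \frac{n}{n}\right)\right) = \left(-15 + n\right) \left(n + \left(\frac{100}{n} + 1\right)\right) = \left(-15 + n\right) \left(n + \left(1 + \frac{100}{n}\right)\right) = \left(-15 + n\right) \left(1 + n + \frac{100}{n}\right)$)
$- s{\left(C{\left(4 \right)} \right)} = - (85 + \left(\left(-2\right) 4\right)^{2} - \frac{1500}{\left(-2\right) 4} - 14 \left(\left(-2\right) 4\right)) = - (85 + \left(-8\right)^{2} - \frac{1500}{-8} - -112) = - (85 + 64 - - \frac{375}{2} + 112) = - (85 + 64 + \frac{375}{2} + 112) = \left(-1\right) \frac{897}{2} = - \frac{897}{2}$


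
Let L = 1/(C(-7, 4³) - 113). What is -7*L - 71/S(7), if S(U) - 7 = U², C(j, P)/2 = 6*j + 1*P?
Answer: -4507/3864 ≈ -1.1664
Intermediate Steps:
C(j, P) = 2*P + 12*j (C(j, P) = 2*(6*j + 1*P) = 2*(6*j + P) = 2*(P + 6*j) = 2*P + 12*j)
S(U) = 7 + U²
L = -1/69 (L = 1/((2*4³ + 12*(-7)) - 113) = 1/((2*64 - 84) - 113) = 1/((128 - 84) - 113) = 1/(44 - 113) = 1/(-69) = -1/69 ≈ -0.014493)
-7*L - 71/S(7) = -7*(-1/69) - 71/(7 + 7²) = 7/69 - 71/(7 + 49) = 7/69 - 71/56 = -4507/3864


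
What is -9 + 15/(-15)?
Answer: -10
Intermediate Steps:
-9 + 15/(-15) = -9 + 15*(-1/15) = -9 - 1 = -10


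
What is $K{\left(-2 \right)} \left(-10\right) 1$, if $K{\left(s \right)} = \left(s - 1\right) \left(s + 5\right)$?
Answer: $90$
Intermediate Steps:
$K{\left(s \right)} = \left(-1 + s\right) \left(5 + s\right)$
$K{\left(-2 \right)} \left(-10\right) 1 = \left(-5 + \left(-2\right)^{2} + 4 \left(-2\right)\right) \left(-10\right) 1 = \left(-5 + 4 - 8\right) \left(-10\right) 1 = \left(-9\right) \left(-10\right) 1 = 90 \cdot 1 = 90$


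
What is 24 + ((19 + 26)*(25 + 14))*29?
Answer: 50919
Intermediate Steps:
24 + ((19 + 26)*(25 + 14))*29 = 24 + (45*39)*29 = 24 + 1755*29 = 24 + 50895 = 50919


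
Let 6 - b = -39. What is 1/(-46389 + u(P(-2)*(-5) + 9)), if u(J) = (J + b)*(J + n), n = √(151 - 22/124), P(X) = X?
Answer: -1400363/63239446951 - 96*√64418/63239446951 ≈ -2.2529e-5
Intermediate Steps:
b = 45 (b = 6 - 1*(-39) = 6 + 39 = 45)
n = 3*√64418/62 (n = √(151 - 22*1/124) = √(151 - 11/62) = √(9351/62) = 3*√64418/62 ≈ 12.281)
u(J) = (45 + J)*(J + 3*√64418/62) (u(J) = (J + 45)*(J + 3*√64418/62) = (45 + J)*(J + 3*√64418/62))
1/(-46389 + u(P(-2)*(-5) + 9)) = 1/(-46389 + ((-2*(-5) + 9)² + 45*(-2*(-5) + 9) + 135*√64418/62 + 3*(-2*(-5) + 9)*√64418/62)) = 1/(-46389 + ((10 + 9)² + 45*(10 + 9) + 135*√64418/62 + 3*(10 + 9)*√64418/62)) = 1/(-46389 + (19² + 45*19 + 135*√64418/62 + (3/62)*19*√64418)) = 1/(-46389 + (361 + 855 + 135*√64418/62 + 57*√64418/62)) = 1/(-46389 + (1216 + 96*√64418/31)) = 1/(-45173 + 96*√64418/31)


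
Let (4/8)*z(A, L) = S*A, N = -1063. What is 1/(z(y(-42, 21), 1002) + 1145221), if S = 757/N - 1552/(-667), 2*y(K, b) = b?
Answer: 709021/812009780638 ≈ 8.7317e-7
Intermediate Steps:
y(K, b) = b/2
S = 1144857/709021 (S = 757/(-1063) - 1552/(-667) = 757*(-1/1063) - 1552*(-1/667) = -757/1063 + 1552/667 = 1144857/709021 ≈ 1.6147)
z(A, L) = 2289714*A/709021 (z(A, L) = 2*(1144857*A/709021) = 2289714*A/709021)
1/(z(y(-42, 21), 1002) + 1145221) = 1/(2289714*((½)*21)/709021 + 1145221) = 1/((2289714/709021)*(21/2) + 1145221) = 1/(24041997/709021 + 1145221) = 1/(812009780638/709021) = 709021/812009780638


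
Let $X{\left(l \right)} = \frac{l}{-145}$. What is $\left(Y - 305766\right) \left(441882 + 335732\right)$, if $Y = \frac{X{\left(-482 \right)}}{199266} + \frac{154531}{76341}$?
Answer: $- \frac{87409409647796514509372}{367627337895} \approx -2.3777 \cdot 10^{11}$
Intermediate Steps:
$X{\left(l \right)} = - \frac{l}{145}$ ($X{\left(l \right)} = l \left(- \frac{1}{145}\right) = - \frac{l}{145}$)
$Y = \frac{744164843672}{367627337895}$ ($Y = \frac{\left(- \frac{1}{145}\right) \left(-482\right)}{199266} + \frac{154531}{76341} = \frac{482}{145} \cdot \frac{1}{199266} + 154531 \cdot \frac{1}{76341} = \frac{241}{14446785} + \frac{154531}{76341} = \frac{744164843672}{367627337895} \approx 2.0242$)
$\left(Y - 305766\right) \left(441882 + 335732\right) = \left(\frac{744164843672}{367627337895} - 305766\right) \left(441882 + 335732\right) = \left(- \frac{112407196433958898}{367627337895}\right) 777614 = - \frac{87409409647796514509372}{367627337895}$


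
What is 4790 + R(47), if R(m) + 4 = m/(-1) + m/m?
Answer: 4740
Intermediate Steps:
R(m) = -3 - m (R(m) = -4 + (m/(-1) + m/m) = -4 + (m*(-1) + 1) = -4 + (-m + 1) = -4 + (1 - m) = -3 - m)
4790 + R(47) = 4790 + (-3 - 1*47) = 4790 + (-3 - 47) = 4790 - 50 = 4740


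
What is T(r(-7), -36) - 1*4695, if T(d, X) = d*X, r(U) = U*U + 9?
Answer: -6783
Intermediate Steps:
r(U) = 9 + U² (r(U) = U² + 9 = 9 + U²)
T(d, X) = X*d
T(r(-7), -36) - 1*4695 = -36*(9 + (-7)²) - 1*4695 = -36*(9 + 49) - 4695 = -36*58 - 4695 = -2088 - 4695 = -6783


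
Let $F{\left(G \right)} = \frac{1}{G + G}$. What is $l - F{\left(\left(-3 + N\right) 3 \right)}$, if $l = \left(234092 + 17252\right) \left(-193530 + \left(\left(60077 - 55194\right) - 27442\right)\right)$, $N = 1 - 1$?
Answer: $- \frac{977628125087}{18} \approx -5.4313 \cdot 10^{10}$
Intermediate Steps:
$N = 0$ ($N = 1 - 1 = 0$)
$F{\left(G \right)} = \frac{1}{2 G}$
$l = -54312673616$ ($l = 251344 \left(-193530 + \left(4883 - 27442\right)\right) = 251344 \left(-193530 - 22559\right) = 251344 \left(-216089\right) = -54312673616$)
$l - F{\left(\left(-3 + N\right) 3 \right)} = -54312673616 - \frac{1}{2 \left(-3 + 0\right) 3} = -54312673616 - \frac{1}{2 \left(\left(-3\right) 3\right)} = -54312673616 - \frac{1}{2 \left(-9\right)} = -54312673616 - \frac{1}{2} \left(- \frac{1}{9}\right) = -54312673616 - - \frac{1}{18} = -54312673616 + \frac{1}{18} = - \frac{977628125087}{18}$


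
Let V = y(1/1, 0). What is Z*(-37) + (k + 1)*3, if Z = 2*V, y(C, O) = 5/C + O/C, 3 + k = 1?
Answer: -373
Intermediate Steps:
k = -2 (k = -3 + 1 = -2)
V = 5 (V = (5 + 0)/(1/1) = 5/1 = 1*5 = 5)
Z = 10 (Z = 2*5 = 10)
Z*(-37) + (k + 1)*3 = 10*(-37) + (-2 + 1)*3 = -370 - 1*3 = -370 - 3 = -373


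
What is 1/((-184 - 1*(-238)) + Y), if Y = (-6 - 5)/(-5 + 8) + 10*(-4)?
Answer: 3/31 ≈ 0.096774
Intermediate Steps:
Y = -131/3 (Y = -11/3 - 40 = -131/3 ≈ -43.667)
1/((-184 - 1*(-238)) + Y) = 1/((-184 - 1*(-238)) - 131/3) = 1/((-184 + 238) - 131/3) = 1/(54 - 131/3) = 1/(31/3) = 3/31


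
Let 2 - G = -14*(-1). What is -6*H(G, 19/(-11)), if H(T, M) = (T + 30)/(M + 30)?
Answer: -1188/311 ≈ -3.8199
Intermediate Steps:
G = -12 (G = 2 - (-14)*(-1) = 2 - 1*14 = 2 - 14 = -12)
H(T, M) = (30 + T)/(30 + M)
-6*H(G, 19/(-11)) = -6*(30 - 12)/(30 + 19/(-11)) = -6*18/(30 + 19*(-1/11)) = -6*18/(30 - 19/11) = -6*18/311/11 = -66*18/311 = -6*198/311 = -1188/311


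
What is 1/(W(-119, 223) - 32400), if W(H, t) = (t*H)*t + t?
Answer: -1/5949928 ≈ -1.6807e-7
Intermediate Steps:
W(H, t) = t + H*t² (W(H, t) = (H*t)*t + t = H*t² + t = t + H*t²)
1/(W(-119, 223) - 32400) = 1/(223*(1 - 119*223) - 32400) = 1/(223*(1 - 26537) - 32400) = 1/(223*(-26536) - 32400) = 1/(-5917528 - 32400) = 1/(-5949928) = -1/5949928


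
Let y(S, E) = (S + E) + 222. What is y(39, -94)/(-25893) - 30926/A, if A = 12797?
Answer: -802904017/331352721 ≈ -2.4231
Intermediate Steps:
y(S, E) = 222 + E + S (y(S, E) = (E + S) + 222 = 222 + E + S)
y(39, -94)/(-25893) - 30926/A = (222 - 94 + 39)/(-25893) - 30926/12797 = 167*(-1/25893) - 30926*1/12797 = -167/25893 - 30926/12797 = -802904017/331352721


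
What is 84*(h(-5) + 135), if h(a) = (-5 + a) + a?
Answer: 10080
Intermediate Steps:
h(a) = -5 + 2*a
84*(h(-5) + 135) = 84*((-5 + 2*(-5)) + 135) = 84*((-5 - 10) + 135) = 84*(-15 + 135) = 84*120 = 10080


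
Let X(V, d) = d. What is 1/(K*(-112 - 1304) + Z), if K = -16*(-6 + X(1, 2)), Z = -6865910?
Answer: -1/6956534 ≈ -1.4375e-7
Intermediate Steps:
K = 64 (K = -16*(-6 + 2) = -16*(-4) = 64)
1/(K*(-112 - 1304) + Z) = 1/(64*(-112 - 1304) - 6865910) = 1/(64*(-1416) - 6865910) = 1/(-90624 - 6865910) = 1/(-6956534) = -1/6956534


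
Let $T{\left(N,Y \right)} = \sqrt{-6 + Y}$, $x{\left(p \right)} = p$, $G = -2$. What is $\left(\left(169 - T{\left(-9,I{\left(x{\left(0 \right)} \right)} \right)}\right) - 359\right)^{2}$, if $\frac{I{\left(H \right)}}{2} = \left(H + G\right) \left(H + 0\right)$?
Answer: $\left(190 + i \sqrt{6}\right)^{2} \approx 36094.0 + 930.8 i$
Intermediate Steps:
$I{\left(H \right)} = 2 H \left(-2 + H\right)$ ($I{\left(H \right)} = 2 \left(H - 2\right) \left(H + 0\right) = 2 \left(-2 + H\right) H = 2 H \left(-2 + H\right)$)
$\left(\left(169 - T{\left(-9,I{\left(x{\left(0 \right)} \right)} \right)}\right) - 359\right)^{2} = \left(\left(169 - \sqrt{-6 + 2 \cdot 0 \left(-2 + 0\right)}\right) - 359\right)^{2} = \left(\left(169 - \sqrt{-6 + 2 \cdot 0 \left(-2\right)}\right) - 359\right)^{2} = \left(\left(169 - \sqrt{-6 + 0}\right) - 359\right)^{2} = \left(\left(169 - \sqrt{-6}\right) - 359\right)^{2} = \left(\left(169 - i \sqrt{6}\right) - 359\right)^{2} = \left(-190 - i \sqrt{6}\right)^{2}$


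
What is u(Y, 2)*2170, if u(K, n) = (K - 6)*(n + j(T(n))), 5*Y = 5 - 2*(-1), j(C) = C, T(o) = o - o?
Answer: -19964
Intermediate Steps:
T(o) = 0
Y = 7/5 (Y = (5 - 2*(-1))/5 = (5 + 2)/5 = (⅕)*7 = 7/5 ≈ 1.4000)
u(K, n) = n*(-6 + K) (u(K, n) = (K - 6)*(n + 0) = (-6 + K)*n = n*(-6 + K))
u(Y, 2)*2170 = (2*(-6 + 7/5))*2170 = (2*(-23/5))*2170 = -46/5*2170 = -19964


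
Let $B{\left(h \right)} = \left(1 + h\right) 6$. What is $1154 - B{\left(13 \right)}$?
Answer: $1070$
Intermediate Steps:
$B{\left(h \right)} = 6 + 6 h$
$1154 - B{\left(13 \right)} = 1154 - \left(6 + 6 \cdot 13\right) = 1154 - \left(6 + 78\right) = 1154 - 84 = 1070$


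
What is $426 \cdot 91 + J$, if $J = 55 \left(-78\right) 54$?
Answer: $-192894$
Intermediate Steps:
$J = -231660$ ($J = \left(-4290\right) 54 = -231660$)
$426 \cdot 91 + J = 426 \cdot 91 - 231660 = 38766 - 231660 = -192894$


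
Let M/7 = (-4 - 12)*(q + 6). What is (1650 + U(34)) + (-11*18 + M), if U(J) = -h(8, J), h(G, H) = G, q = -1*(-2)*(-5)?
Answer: 1892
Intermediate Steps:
q = -10 (q = 2*(-5) = -10)
M = 448 (M = 7*((-4 - 12)*(-10 + 6)) = 7*(-16*(-4)) = 7*64 = 448)
U(J) = -8 (U(J) = -1*8 = -8)
(1650 + U(34)) + (-11*18 + M) = (1650 - 8) + (-11*18 + 448) = 1642 + (-198 + 448) = 1642 + 250 = 1892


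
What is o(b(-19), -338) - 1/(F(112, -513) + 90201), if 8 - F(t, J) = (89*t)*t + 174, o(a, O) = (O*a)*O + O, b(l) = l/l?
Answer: 116910954187/1026381 ≈ 1.1391e+5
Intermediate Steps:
b(l) = 1
o(a, O) = O + a*O**2 (o(a, O) = a*O**2 + O = O + a*O**2)
F(t, J) = -166 - 89*t**2 (F(t, J) = 8 - ((89*t)*t + 174) = 8 - (89*t**2 + 174) = 8 - (174 + 89*t**2) = 8 + (-174 - 89*t**2) = -166 - 89*t**2)
o(b(-19), -338) - 1/(F(112, -513) + 90201) = -338*(1 - 338*1) - 1/((-166 - 89*112**2) + 90201) = -338*(1 - 338) - 1/((-166 - 89*12544) + 90201) = -338*(-337) - 1/((-166 - 1116416) + 90201) = 113906 - 1/(-1116582 + 90201) = 113906 - 1/(-1026381) = 113906 - 1*(-1/1026381) = 113906 + 1/1026381 = 116910954187/1026381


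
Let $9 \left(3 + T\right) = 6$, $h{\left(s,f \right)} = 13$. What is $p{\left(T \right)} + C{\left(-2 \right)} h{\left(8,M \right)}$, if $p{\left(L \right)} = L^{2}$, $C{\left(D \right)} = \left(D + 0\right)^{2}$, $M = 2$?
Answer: $\frac{517}{9} \approx 57.444$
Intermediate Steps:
$C{\left(D \right)} = D^{2}$
$T = - \frac{7}{3}$ ($T = -3 + \frac{1}{9} \cdot 6 = -3 + \frac{2}{3} = - \frac{7}{3} \approx -2.3333$)
$p{\left(T \right)} + C{\left(-2 \right)} h{\left(8,M \right)} = \left(- \frac{7}{3}\right)^{2} + \left(-2\right)^{2} \cdot 13 = \frac{49}{9} + 4 \cdot 13 = \frac{49}{9} + 52 = \frac{517}{9}$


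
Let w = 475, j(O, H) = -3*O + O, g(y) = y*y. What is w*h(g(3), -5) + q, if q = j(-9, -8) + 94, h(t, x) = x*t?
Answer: -21263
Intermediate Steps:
g(y) = y²
j(O, H) = -2*O
h(t, x) = t*x
q = 112 (q = -2*(-9) + 94 = 18 + 94 = 112)
w*h(g(3), -5) + q = 475*(3²*(-5)) + 112 = 475*(9*(-5)) + 112 = 475*(-45) + 112 = -21375 + 112 = -21263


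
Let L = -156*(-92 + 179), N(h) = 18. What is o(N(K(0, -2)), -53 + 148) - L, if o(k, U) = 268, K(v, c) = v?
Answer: 13840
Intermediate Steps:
L = -13572 (L = -156*87 = -13572)
o(N(K(0, -2)), -53 + 148) - L = 268 - 1*(-13572) = 268 + 13572 = 13840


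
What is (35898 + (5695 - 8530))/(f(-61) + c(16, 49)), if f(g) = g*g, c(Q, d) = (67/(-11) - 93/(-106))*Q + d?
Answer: 6425243/716426 ≈ 8.9685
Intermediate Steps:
c(Q, d) = d - 6079*Q/1166 (c(Q, d) = (67*(-1/11) - 93*(-1/106))*Q + d = (-67/11 + 93/106)*Q + d = -6079*Q/1166 + d = d - 6079*Q/1166)
f(g) = g²
(35898 + (5695 - 8530))/(f(-61) + c(16, 49)) = (35898 + (5695 - 8530))/((-61)² + (49 - 6079/1166*16)) = (35898 - 2835)/(3721 + (49 - 48632/583)) = 33063/(3721 - 20065/583) = 33063/(2149278/583) = 33063*(583/2149278) = 6425243/716426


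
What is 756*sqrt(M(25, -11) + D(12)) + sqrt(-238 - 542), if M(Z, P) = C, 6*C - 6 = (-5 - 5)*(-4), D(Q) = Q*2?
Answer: 252*sqrt(285) + 2*I*sqrt(195) ≈ 4254.3 + 27.928*I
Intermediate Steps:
D(Q) = 2*Q
C = 23/3 (C = 1 + ((-5 - 5)*(-4))/6 = 1 + (-10*(-4))/6 = 1 + (1/6)*40 = 1 + 20/3 = 23/3 ≈ 7.6667)
M(Z, P) = 23/3
756*sqrt(M(25, -11) + D(12)) + sqrt(-238 - 542) = 756*sqrt(23/3 + 2*12) + sqrt(-238 - 542) = 756*sqrt(23/3 + 24) + sqrt(-780) = 756*sqrt(95/3) + 2*I*sqrt(195) = 756*(sqrt(285)/3) + 2*I*sqrt(195) = 252*sqrt(285) + 2*I*sqrt(195)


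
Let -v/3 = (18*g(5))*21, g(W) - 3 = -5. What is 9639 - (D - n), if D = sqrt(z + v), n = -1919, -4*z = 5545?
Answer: 7720 - sqrt(3527)/2 ≈ 7690.3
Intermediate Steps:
z = -5545/4 (z = -1/4*5545 = -5545/4 ≈ -1386.3)
g(W) = -2 (g(W) = 3 - 5 = -2)
v = 2268 (v = -3*18*(-2)*21 = -(-108)*21 = -3*(-756) = 2268)
D = sqrt(3527)/2 (D = sqrt(-5545/4 + 2268) = sqrt(3527/4) = sqrt(3527)/2 ≈ 29.694)
9639 - (D - n) = 9639 - (sqrt(3527)/2 - 1*(-1919)) = 9639 - (sqrt(3527)/2 + 1919) = 9639 - (1919 + sqrt(3527)/2) = 9639 + (-1919 - sqrt(3527)/2) = 7720 - sqrt(3527)/2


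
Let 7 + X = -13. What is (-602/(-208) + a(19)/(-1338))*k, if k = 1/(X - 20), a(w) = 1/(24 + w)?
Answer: -1731763/23934144 ≈ -0.072355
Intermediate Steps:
X = -20 (X = -7 - 13 = -20)
k = -1/40 (k = 1/(-20 - 20) = 1/(-40) = -1/40 ≈ -0.025000)
(-602/(-208) + a(19)/(-1338))*k = (-602/(-208) + 1/((24 + 19)*(-1338)))*(-1/40) = (-602*(-1/208) - 1/1338/43)*(-1/40) = (301/104 + (1/43)*(-1/1338))*(-1/40) = (301/104 - 1/57534)*(-1/40) = (8658815/2991768)*(-1/40) = -1731763/23934144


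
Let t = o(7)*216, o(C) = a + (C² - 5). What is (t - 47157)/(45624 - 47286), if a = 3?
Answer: 12335/554 ≈ 22.265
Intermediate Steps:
o(C) = -2 + C² (o(C) = 3 + (C² - 5) = 3 + (-5 + C²) = -2 + C²)
t = 10152 (t = (-2 + 7²)*216 = (-2 + 49)*216 = 47*216 = 10152)
(t - 47157)/(45624 - 47286) = (10152 - 47157)/(45624 - 47286) = -37005/(-1662) = -37005*(-1/1662) = 12335/554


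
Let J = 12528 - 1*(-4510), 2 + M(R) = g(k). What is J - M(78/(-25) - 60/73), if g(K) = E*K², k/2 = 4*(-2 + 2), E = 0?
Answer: 17040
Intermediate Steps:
k = 0 (k = 2*(4*(-2 + 2)) = 2*(4*0) = 2*0 = 0)
g(K) = 0 (g(K) = 0*K² = 0)
M(R) = -2 (M(R) = -2 + 0 = -2)
J = 17038 (J = 12528 + 4510 = 17038)
J - M(78/(-25) - 60/73) = 17038 - 1*(-2) = 17038 + 2 = 17040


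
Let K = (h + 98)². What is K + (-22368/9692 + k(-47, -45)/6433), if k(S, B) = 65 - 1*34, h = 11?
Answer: 185155137856/15587159 ≈ 11879.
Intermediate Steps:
k(S, B) = 31 (k(S, B) = 65 - 34 = 31)
K = 11881 (K = (11 + 98)² = 109² = 11881)
K + (-22368/9692 + k(-47, -45)/6433) = 11881 + (-22368/9692 + 31/6433) = 11881 + (-22368*1/9692 + 31*(1/6433)) = 11881 + (-5592/2423 + 31/6433) = 11881 - 35898223/15587159 = 185155137856/15587159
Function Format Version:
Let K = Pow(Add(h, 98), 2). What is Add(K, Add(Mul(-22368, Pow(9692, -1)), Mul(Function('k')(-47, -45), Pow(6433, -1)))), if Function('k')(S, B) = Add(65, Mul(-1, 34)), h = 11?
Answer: Rational(185155137856, 15587159) ≈ 11879.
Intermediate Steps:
Function('k')(S, B) = 31 (Function('k')(S, B) = Add(65, -34) = 31)
K = 11881 (K = Pow(Add(11, 98), 2) = Pow(109, 2) = 11881)
Add(K, Add(Mul(-22368, Pow(9692, -1)), Mul(Function('k')(-47, -45), Pow(6433, -1)))) = Add(11881, Add(Mul(-22368, Pow(9692, -1)), Mul(31, Pow(6433, -1)))) = Add(11881, Add(Mul(-22368, Rational(1, 9692)), Mul(31, Rational(1, 6433)))) = Add(11881, Add(Rational(-5592, 2423), Rational(31, 6433))) = Add(11881, Rational(-35898223, 15587159)) = Rational(185155137856, 15587159)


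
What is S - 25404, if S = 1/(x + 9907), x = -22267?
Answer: -313993441/12360 ≈ -25404.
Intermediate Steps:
S = -1/12360 (S = 1/(-22267 + 9907) = 1/(-12360) = -1/12360 ≈ -8.0906e-5)
S - 25404 = -1/12360 - 25404 = -313993441/12360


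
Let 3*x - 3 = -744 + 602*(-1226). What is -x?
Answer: 738793/3 ≈ 2.4626e+5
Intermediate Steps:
x = -738793/3 (x = 1 + (-744 + 602*(-1226))/3 = 1 + (-744 - 738052)/3 = 1 + (1/3)*(-738796) = 1 - 738796/3 = -738793/3 ≈ -2.4626e+5)
-x = -1*(-738793/3) = 738793/3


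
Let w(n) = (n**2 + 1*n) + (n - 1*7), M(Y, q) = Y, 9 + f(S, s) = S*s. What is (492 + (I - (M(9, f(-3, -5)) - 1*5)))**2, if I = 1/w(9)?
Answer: 2015740609/8464 ≈ 2.3815e+5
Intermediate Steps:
f(S, s) = -9 + S*s
w(n) = -7 + n**2 + 2*n (w(n) = (n**2 + n) + (n - 7) = (n + n**2) + (-7 + n) = -7 + n**2 + 2*n)
I = 1/92 (I = 1/(-7 + 9**2 + 2*9) = 1/(-7 + 81 + 18) = 1/92 ≈ 0.010870)
(492 + (I - (M(9, f(-3, -5)) - 1*5)))**2 = (492 + (1/92 - (9 - 1*5)))**2 = (492 + (1/92 - (9 - 5)))**2 = (492 + (1/92 - 1*4))**2 = (492 + (1/92 - 4))**2 = (492 - 367/92)**2 = (44897/92)**2 = 2015740609/8464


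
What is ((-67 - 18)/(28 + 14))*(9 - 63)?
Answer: 765/7 ≈ 109.29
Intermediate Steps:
((-67 - 18)/(28 + 14))*(9 - 63) = -85/42*(-54) = 765/7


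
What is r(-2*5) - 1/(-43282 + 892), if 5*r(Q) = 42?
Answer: 356077/42390 ≈ 8.4000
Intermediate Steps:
r(Q) = 42/5 (r(Q) = (1/5)*42 = 42/5)
r(-2*5) - 1/(-43282 + 892) = 42/5 - 1/(-43282 + 892) = 42/5 - 1/(-42390) = 42/5 - 1*(-1/42390) = 42/5 + 1/42390 = 356077/42390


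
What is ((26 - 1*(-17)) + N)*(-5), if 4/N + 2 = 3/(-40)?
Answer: -17045/83 ≈ -205.36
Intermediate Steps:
N = -160/83 (N = 4/(-2 + 3/(-40)) = 4/(-2 + 3*(-1/40)) = 4/(-2 - 3/40) = 4/(-83/40) = 4*(-40/83) = -160/83 ≈ -1.9277)
((26 - 1*(-17)) + N)*(-5) = ((26 - 1*(-17)) - 160/83)*(-5) = ((26 + 17) - 160/83)*(-5) = (43 - 160/83)*(-5) = (3409/83)*(-5) = -17045/83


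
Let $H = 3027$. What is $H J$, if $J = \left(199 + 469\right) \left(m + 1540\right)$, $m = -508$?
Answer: $2086741152$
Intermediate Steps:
$J = 689376$ ($J = \left(199 + 469\right) \left(-508 + 1540\right) = 668 \cdot 1032 = 689376$)
$H J = 3027 \cdot 689376 = 2086741152$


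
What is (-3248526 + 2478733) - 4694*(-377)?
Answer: 999845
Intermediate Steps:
(-3248526 + 2478733) - 4694*(-377) = -769793 - 1*(-1769638) = -769793 + 1769638 = 999845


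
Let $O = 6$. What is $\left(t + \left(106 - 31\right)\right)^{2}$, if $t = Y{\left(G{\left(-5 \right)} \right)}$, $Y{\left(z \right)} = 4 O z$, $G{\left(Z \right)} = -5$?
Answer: $2025$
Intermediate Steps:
$Y{\left(z \right)} = 24 z$ ($Y{\left(z \right)} = 4 \cdot 6 z = 24 z$)
$t = -120$ ($t = 24 \left(-5\right) = -120$)
$\left(t + \left(106 - 31\right)\right)^{2} = \left(-120 + \left(106 - 31\right)\right)^{2} = \left(-120 + 75\right)^{2} = \left(-45\right)^{2} = 2025$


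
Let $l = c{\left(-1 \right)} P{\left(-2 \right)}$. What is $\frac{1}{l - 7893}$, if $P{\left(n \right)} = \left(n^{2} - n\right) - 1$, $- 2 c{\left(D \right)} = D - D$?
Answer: $- \frac{1}{7893} \approx -0.00012669$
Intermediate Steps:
$c{\left(D \right)} = 0$ ($c{\left(D \right)} = - \frac{D - D}{2} = \left(- \frac{1}{2}\right) 0 = 0$)
$P{\left(n \right)} = -1 + n^{2} - n$
$l = 0$ ($l = 0 \left(-1 + \left(-2\right)^{2} - -2\right) = 0 \left(-1 + 4 + 2\right) = 0 \cdot 5 = 0$)
$\frac{1}{l - 7893} = \frac{1}{0 - 7893} = \frac{1}{-7893} = - \frac{1}{7893}$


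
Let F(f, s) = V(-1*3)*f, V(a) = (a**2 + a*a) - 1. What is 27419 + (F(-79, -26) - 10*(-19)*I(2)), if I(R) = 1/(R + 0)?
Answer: 26171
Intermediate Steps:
I(R) = 1/R
V(a) = -1 + 2*a**2 (V(a) = (a**2 + a**2) - 1 = 2*a**2 - 1 = -1 + 2*a**2)
F(f, s) = 17*f (F(f, s) = (-1 + 2*(-1*3)**2)*f = (-1 + 2*(-3)**2)*f = (-1 + 2*9)*f = (-1 + 18)*f = 17*f)
27419 + (F(-79, -26) - 10*(-19)*I(2)) = 27419 + (17*(-79) - 10*(-19)/2) = 27419 + (-1343 - (-190)/2) = 27419 + (-1343 - 1*(-95)) = 27419 + (-1343 + 95) = 27419 - 1248 = 26171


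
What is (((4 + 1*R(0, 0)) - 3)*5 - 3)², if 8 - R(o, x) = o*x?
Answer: 1764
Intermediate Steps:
R(o, x) = 8 - o*x
(((4 + 1*R(0, 0)) - 3)*5 - 3)² = (((4 + 1*(8 - 1*0*0)) - 3)*5 - 3)² = (((4 + 1*(8 + 0)) - 3)*5 - 3)² = (((4 + 1*8) - 3)*5 - 3)² = (((4 + 8) - 3)*5 - 3)² = ((12 - 3)*5 - 3)² = (9*5 - 3)² = (45 - 3)² = 42² = 1764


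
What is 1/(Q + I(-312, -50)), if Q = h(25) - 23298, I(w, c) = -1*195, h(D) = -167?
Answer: -1/23660 ≈ -4.2265e-5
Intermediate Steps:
I(w, c) = -195
Q = -23465 (Q = -167 - 23298 = -23465)
1/(Q + I(-312, -50)) = 1/(-23465 - 195) = 1/(-23660) = -1/23660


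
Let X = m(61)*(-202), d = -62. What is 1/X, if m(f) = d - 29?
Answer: 1/18382 ≈ 5.4401e-5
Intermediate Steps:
m(f) = -91 (m(f) = -62 - 29 = -91)
X = 18382 (X = -91*(-202) = 18382)
1/X = 1/18382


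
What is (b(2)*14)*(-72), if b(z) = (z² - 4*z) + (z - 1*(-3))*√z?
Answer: 4032 - 5040*√2 ≈ -3095.6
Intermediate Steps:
b(z) = z² - 4*z + √z*(3 + z) (b(z) = (z² - 4*z) + (z + 3)*√z = (z² - 4*z) + (3 + z)*√z = (z² - 4*z) + √z*(3 + z) = z² - 4*z + √z*(3 + z))
(b(2)*14)*(-72) = ((2² + 2^(3/2) - 4*2 + 3*√2)*14)*(-72) = ((4 + 2*√2 - 8 + 3*√2)*14)*(-72) = ((-4 + 5*√2)*14)*(-72) = (-56 + 70*√2)*(-72) = 4032 - 5040*√2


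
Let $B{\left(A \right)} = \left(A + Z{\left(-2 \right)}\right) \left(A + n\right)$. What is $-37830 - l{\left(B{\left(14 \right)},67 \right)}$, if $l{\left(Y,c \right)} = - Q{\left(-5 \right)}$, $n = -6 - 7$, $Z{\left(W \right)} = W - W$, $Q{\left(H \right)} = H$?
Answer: $-37835$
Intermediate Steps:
$Z{\left(W \right)} = 0$
$n = -13$ ($n = -6 - 7 = -13$)
$B{\left(A \right)} = A \left(-13 + A\right)$ ($B{\left(A \right)} = \left(A + 0\right) \left(A - 13\right) = A \left(-13 + A\right)$)
$l{\left(Y,c \right)} = 5$ ($l{\left(Y,c \right)} = \left(-1\right) \left(-5\right) = 5$)
$-37830 - l{\left(B{\left(14 \right)},67 \right)} = -37830 - 5 = -37835$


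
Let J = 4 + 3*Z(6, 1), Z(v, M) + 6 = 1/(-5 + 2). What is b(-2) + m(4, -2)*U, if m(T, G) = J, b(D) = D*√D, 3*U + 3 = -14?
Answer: 85 - 2*I*√2 ≈ 85.0 - 2.8284*I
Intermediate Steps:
U = -17/3 (U = -1 + (⅓)*(-14) = -1 - 14/3 = -17/3 ≈ -5.6667)
b(D) = D^(3/2)
Z(v, M) = -19/3 (Z(v, M) = -6 + 1/(-5 + 2) = -6 + 1/(-3) = -6 - ⅓ = -19/3)
J = -15 (J = 4 + 3*(-19/3) = 4 - 19 = -15)
m(T, G) = -15
b(-2) + m(4, -2)*U = (-2)^(3/2) - 15*(-17/3) = -2*I*√2 + 85 = 85 - 2*I*√2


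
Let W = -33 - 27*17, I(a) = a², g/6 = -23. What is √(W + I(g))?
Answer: 2*√4638 ≈ 136.21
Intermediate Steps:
g = -138 (g = 6*(-23) = -138)
W = -492 (W = -33 - 459 = -492)
√(W + I(g)) = √(-492 + (-138)²) = √(-492 + 19044) = √18552 = 2*√4638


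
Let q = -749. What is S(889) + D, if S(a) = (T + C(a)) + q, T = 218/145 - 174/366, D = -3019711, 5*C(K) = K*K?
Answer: -25317881758/8845 ≈ -2.8624e+6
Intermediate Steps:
C(K) = K**2/5 (C(K) = (K*K)/5 = K**2/5)
T = 9093/8845 (T = 218*(1/145) - 174*1/366 = 218/145 - 29/61 = 9093/8845 ≈ 1.0280)
S(a) = -6615812/8845 + a**2/5 (S(a) = (9093/8845 + a**2/5) - 749 = -6615812/8845 + a**2/5)
S(889) + D = (-6615812/8845 + (1/5)*889**2) - 3019711 = (-6615812/8845 + (1/5)*790321) - 3019711 = (-6615812/8845 + 790321/5) - 3019711 = 1391462037/8845 - 3019711 = -25317881758/8845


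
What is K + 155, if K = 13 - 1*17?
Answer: 151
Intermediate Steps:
K = -4 (K = 13 - 17 = -4)
K + 155 = -4 + 155 = 151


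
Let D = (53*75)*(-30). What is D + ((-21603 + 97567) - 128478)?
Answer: -171764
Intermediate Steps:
D = -119250 (D = 3975*(-30) = -119250)
D + ((-21603 + 97567) - 128478) = -119250 + ((-21603 + 97567) - 128478) = -119250 + (75964 - 128478) = -119250 - 52514 = -171764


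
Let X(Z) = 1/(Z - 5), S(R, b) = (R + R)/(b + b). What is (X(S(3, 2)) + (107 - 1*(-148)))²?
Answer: 3179089/49 ≈ 64879.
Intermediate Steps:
S(R, b) = R/b (S(R, b) = (2*R)/((2*b)) = (2*R)*(1/(2*b)) = R/b)
X(Z) = 1/(-5 + Z)
(X(S(3, 2)) + (107 - 1*(-148)))² = (1/(-5 + 3/2) + (107 - 1*(-148)))² = (1/(-5 + 3*(½)) + (107 + 148))² = (1/(-5 + 3/2) + 255)² = (1/(-7/2) + 255)² = (-2/7 + 255)² = (1783/7)² = 3179089/49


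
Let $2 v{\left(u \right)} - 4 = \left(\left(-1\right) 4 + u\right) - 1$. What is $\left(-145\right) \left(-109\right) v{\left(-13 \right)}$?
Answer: $-110635$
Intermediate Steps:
$v{\left(u \right)} = - \frac{1}{2} + \frac{u}{2}$ ($v{\left(u \right)} = 2 + \frac{\left(\left(-1\right) 4 + u\right) - 1}{2} = 2 + \frac{\left(-4 + u\right) - 1}{2} = 2 + \frac{-5 + u}{2} = 2 + \left(- \frac{5}{2} + \frac{u}{2}\right) = - \frac{1}{2} + \frac{u}{2}$)
$\left(-145\right) \left(-109\right) v{\left(-13 \right)} = \left(-145\right) \left(-109\right) \left(- \frac{1}{2} + \frac{1}{2} \left(-13\right)\right) = 15805 \left(- \frac{1}{2} - \frac{13}{2}\right) = 15805 \left(-7\right) = -110635$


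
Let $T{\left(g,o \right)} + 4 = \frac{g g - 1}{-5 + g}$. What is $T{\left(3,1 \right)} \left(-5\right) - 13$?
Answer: $27$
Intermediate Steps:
$T{\left(g,o \right)} = -4 + \frac{-1 + g^{2}}{-5 + g}$ ($T{\left(g,o \right)} = -4 + \frac{g g - 1}{-5 + g} = -4 + \frac{g^{2} - 1}{-5 + g} = -4 + \frac{-1 + g^{2}}{-5 + g}$)
$T{\left(3,1 \right)} \left(-5\right) - 13 = \frac{19 + 3^{2} - 12}{-5 + 3} \left(-5\right) - 13 = \frac{19 + 9 - 12}{-2} \left(-5\right) - 13 = \left(- \frac{1}{2}\right) 16 \left(-5\right) - 13 = \left(-8\right) \left(-5\right) - 13 = 40 - 13 = 27$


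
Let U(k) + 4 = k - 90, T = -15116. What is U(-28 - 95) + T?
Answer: -15333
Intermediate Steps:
U(k) = -94 + k (U(k) = -4 + (k - 90) = -4 + (-90 + k) = -94 + k)
U(-28 - 95) + T = (-94 + (-28 - 95)) - 15116 = (-94 - 123) - 15116 = -217 - 15116 = -15333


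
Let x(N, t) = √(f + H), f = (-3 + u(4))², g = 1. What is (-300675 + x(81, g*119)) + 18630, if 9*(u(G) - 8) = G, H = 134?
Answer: -282045 + √13255/9 ≈ -2.8203e+5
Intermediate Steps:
u(G) = 8 + G/9
f = 2401/81 (f = (-3 + (8 + (⅑)*4))² = (-3 + (8 + 4/9))² = (-3 + 76/9)² = (49/9)² = 2401/81 ≈ 29.642)
x(N, t) = √13255/9 (x(N, t) = √(2401/81 + 134) = √(13255/81) = √13255/9)
(-300675 + x(81, g*119)) + 18630 = (-300675 + √13255/9) + 18630 = -282045 + √13255/9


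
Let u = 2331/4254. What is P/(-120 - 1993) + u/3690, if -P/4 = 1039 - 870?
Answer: 1179585907/3685367820 ≈ 0.32007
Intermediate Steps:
P = -676 (P = -4*(1039 - 870) = -4*169 = -676)
u = 777/1418 (u = 2331*(1/4254) = 777/1418 ≈ 0.54795)
P/(-120 - 1993) + u/3690 = -676/(-120 - 1993) + (777/1418)/3690 = -676/(-2113) + (777/1418)*(1/3690) = -676*(-1/2113) + 259/1744140 = 676/2113 + 259/1744140 = 1179585907/3685367820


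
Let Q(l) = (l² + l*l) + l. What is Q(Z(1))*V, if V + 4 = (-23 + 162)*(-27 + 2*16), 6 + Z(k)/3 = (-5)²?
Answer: 4529505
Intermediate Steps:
Z(k) = 57 (Z(k) = -18 + 3*(-5)² = -18 + 3*25 = -18 + 75 = 57)
Q(l) = l + 2*l² (Q(l) = (l² + l²) + l = 2*l² + l = l + 2*l²)
V = 691 (V = -4 + (-23 + 162)*(-27 + 2*16) = -4 + 139*(-27 + 32) = -4 + 139*5 = -4 + 695 = 691)
Q(Z(1))*V = (57*(1 + 2*57))*691 = (57*(1 + 114))*691 = (57*115)*691 = 6555*691 = 4529505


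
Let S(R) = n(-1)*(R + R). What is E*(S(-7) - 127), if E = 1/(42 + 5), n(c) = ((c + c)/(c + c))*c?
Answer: -113/47 ≈ -2.4043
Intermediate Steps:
n(c) = c (n(c) = ((2*c)/((2*c)))*c = ((2*c)*(1/(2*c)))*c = 1*c = c)
E = 1/47 ≈ 0.021277
S(R) = -2*R (S(R) = -(R + R) = -2*R)
E*(S(-7) - 127) = (-2*(-7) - 127)/47 = (14 - 127)/47 = (1/47)*(-113) = -113/47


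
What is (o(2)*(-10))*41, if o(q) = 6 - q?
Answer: -1640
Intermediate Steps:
(o(2)*(-10))*41 = ((6 - 1*2)*(-10))*41 = ((6 - 2)*(-10))*41 = (4*(-10))*41 = -40*41 = -1640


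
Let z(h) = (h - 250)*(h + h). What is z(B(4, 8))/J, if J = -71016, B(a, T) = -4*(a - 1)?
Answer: -262/2959 ≈ -0.088543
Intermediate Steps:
B(a, T) = 4 - 4*a (B(a, T) = -4*(-1 + a) = 4 - 4*a)
z(h) = 2*h*(-250 + h) (z(h) = (-250 + h)*(2*h) = 2*h*(-250 + h))
z(B(4, 8))/J = (2*(4 - 4*4)*(-250 + (4 - 4*4)))/(-71016) = (2*(4 - 16)*(-250 + (4 - 16)))*(-1/71016) = (2*(-12)*(-250 - 12))*(-1/71016) = (2*(-12)*(-262))*(-1/71016) = 6288*(-1/71016) = -262/2959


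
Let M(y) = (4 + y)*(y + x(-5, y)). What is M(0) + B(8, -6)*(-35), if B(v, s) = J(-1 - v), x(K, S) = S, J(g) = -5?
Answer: 175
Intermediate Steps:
M(y) = 2*y*(4 + y) (M(y) = (4 + y)*(y + y) = (4 + y)*(2*y) = 2*y*(4 + y))
B(v, s) = -5
M(0) + B(8, -6)*(-35) = 2*0*(4 + 0) - 5*(-35) = 2*0*4 + 175 = 0 + 175 = 175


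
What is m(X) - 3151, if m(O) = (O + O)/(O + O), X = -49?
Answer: -3150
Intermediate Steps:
m(O) = 1 (m(O) = (2*O)/((2*O)) = (2*O)*(1/(2*O)) = 1)
m(X) - 3151 = 1 - 3151 = -3150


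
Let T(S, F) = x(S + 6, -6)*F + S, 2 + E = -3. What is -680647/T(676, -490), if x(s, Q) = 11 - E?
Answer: 680647/7164 ≈ 95.009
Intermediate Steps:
E = -5 (E = -2 - 3 = -5)
x(s, Q) = 16 (x(s, Q) = 11 - 1*(-5) = 11 + 5 = 16)
T(S, F) = S + 16*F (T(S, F) = 16*F + S = S + 16*F)
-680647/T(676, -490) = -680647/(676 + 16*(-490)) = -680647/(676 - 7840) = -680647/(-7164) = -680647*(-1/7164) = 680647/7164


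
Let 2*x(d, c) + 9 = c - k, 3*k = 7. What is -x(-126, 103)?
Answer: -275/6 ≈ -45.833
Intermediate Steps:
k = 7/3 (k = (⅓)*7 = 7/3 ≈ 2.3333)
x(d, c) = -17/3 + c/2 (x(d, c) = -9/2 + (c - 1*7/3)/2 = -9/2 + (c - 7/3)/2 = -9/2 + (-7/3 + c)/2 = -9/2 + (-7/6 + c/2) = -17/3 + c/2)
-x(-126, 103) = -(-17/3 + (½)*103) = -(-17/3 + 103/2) = -1*275/6 = -275/6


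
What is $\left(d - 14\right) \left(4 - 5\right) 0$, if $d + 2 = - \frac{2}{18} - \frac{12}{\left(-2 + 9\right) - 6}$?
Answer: $0$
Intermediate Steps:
$d = - \frac{127}{9}$ ($d = -2 - \left(\frac{1}{9} + \frac{12}{\left(-2 + 9\right) - 6}\right) = -2 - \left(\frac{1}{9} + \frac{12}{7 - 6}\right) = -2 - \left(\frac{1}{9} + \frac{12}{1}\right) = -2 - \frac{109}{9} = - \frac{127}{9} \approx -14.111$)
$\left(d - 14\right) \left(4 - 5\right) 0 = \left(- \frac{127}{9} - 14\right) \left(4 - 5\right) 0 = - \frac{253 \left(\left(-1\right) 0\right)}{9} = \left(- \frac{253}{9}\right) 0 = 0$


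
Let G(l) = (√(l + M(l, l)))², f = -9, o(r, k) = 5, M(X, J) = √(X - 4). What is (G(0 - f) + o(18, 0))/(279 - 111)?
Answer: 1/12 + √5/168 ≈ 0.096643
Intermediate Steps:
M(X, J) = √(-4 + X)
G(l) = l + √(-4 + l) (G(l) = (√(l + √(-4 + l)))² = l + √(-4 + l))
(G(0 - f) + o(18, 0))/(279 - 111) = (((0 - 1*(-9)) + √(-4 + (0 - 1*(-9)))) + 5)/(279 - 111) = (((0 + 9) + √(-4 + (0 + 9))) + 5)/168 = ((9 + √(-4 + 9)) + 5)/168 = ((9 + √5) + 5)/168 = (14 + √5)/168 = 1/12 + √5/168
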